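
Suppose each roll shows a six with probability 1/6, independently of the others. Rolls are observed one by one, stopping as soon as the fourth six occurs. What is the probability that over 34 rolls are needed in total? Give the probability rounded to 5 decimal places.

0.15869

Needing more than 34 rolls ⇔ fewer than 4 successes in the first 34. With X ~ Binomial(34, 0.166667), P(Y > 34) = P(X ≤ 3).
  k=0: C(34,0)·0.166667^0·0.833333^34 = 0.0020316
  k=1: C(34,1)·0.166667^1·0.833333^33 = 0.0138149
  k=2: C(34,2)·0.166667^2·0.833333^32 = 0.0455890
  k=3: C(34,3)·0.166667^3·0.833333^31 = 0.0972566
P(X ≤ 3) = 0.1586921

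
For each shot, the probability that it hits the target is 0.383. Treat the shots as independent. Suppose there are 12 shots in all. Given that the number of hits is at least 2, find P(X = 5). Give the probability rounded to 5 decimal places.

0.22805

X ~ Binomial(12, 0.383). Want P(X=5 | X≥2) = P(X=5) / P(X≥2).
P(X=5) = C(12,5)·0.383^5·0.617^7 = 0.2221852
P(X≥2) = 1 − 0.0030438 − 0.0226734 = 0.9742827
Ratio = 0.2221852 / 0.9742827 = 0.2280501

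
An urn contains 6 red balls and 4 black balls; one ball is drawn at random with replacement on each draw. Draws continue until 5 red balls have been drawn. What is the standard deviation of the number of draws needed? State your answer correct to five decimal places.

Y = total draws until the fifth success; negative binomial with r=5, p=0.60.
SD(Y) = √[r(1−p)/p²] = √(5.5555556) = 2.3570226

2.35702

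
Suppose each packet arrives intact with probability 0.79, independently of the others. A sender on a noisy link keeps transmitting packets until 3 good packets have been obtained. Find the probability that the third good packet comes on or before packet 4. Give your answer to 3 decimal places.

0.804

Finishing within 4 packets ⇔ at least 3 successes in the first 4. With X ~ Binomial(4, 0.79), P(Y ≤ 4) = 1 − P(X ≤ 2).
  k=0: C(4,0)·0.79^0·0.21^4 = 0.00194
  k=1: C(4,1)·0.79^1·0.21^3 = 0.02926
  k=2: C(4,2)·0.79^2·0.21^2 = 0.16514
1 − 0.19635 = 0.80365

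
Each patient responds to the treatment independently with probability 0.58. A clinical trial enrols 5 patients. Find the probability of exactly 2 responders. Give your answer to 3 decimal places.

X ~ Binomial(n=5, p=0.58).
P(X=2) = C(5,2) · p^2 · (1−p)^3
= 10 · 0.3364 · 0.074088 = 0.24923

0.249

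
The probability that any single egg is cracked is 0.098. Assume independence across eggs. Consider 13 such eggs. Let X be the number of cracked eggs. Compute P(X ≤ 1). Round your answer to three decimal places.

0.631

X ~ Binomial(13, 0.098); P(X ≤ 1) = Σ C(13,k) p^k (1−p)^(13−k) over k:
  k=0: C(13,0)·0.098^0·0.902^13 = 0.26163
  k=1: C(13,1)·0.098^1·0.902^12 = 0.36953
Total = 0.63116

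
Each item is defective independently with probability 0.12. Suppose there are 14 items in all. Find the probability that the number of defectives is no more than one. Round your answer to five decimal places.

X ~ Binomial(14, 0.12); P(X ≤ 1) = Σ C(14,k) p^k (1−p)^(14−k) over k:
  k=0: C(14,0)·0.12^0·0.88^14 = 0.1670157
  k=1: C(14,1)·0.12^1·0.88^13 = 0.3188482
Total = 0.4858640

0.48586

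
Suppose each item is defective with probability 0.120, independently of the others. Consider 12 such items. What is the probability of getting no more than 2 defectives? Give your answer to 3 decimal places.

X ~ Binomial(12, 0.12); P(X ≤ 2) = Σ C(12,k) p^k (1−p)^(12−k) over k:
  k=0: C(12,0)·0.12^0·0.88^12 = 0.21567
  k=1: C(12,1)·0.12^1·0.88^11 = 0.35292
  k=2: C(12,2)·0.12^2·0.88^10 = 0.26469
Total = 0.83327

0.833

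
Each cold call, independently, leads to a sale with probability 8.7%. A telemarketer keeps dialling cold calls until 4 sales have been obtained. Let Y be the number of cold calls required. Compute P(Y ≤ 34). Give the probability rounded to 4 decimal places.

0.3428

Finishing within 34 cold calls ⇔ at least 4 successes in the first 34. With X ~ Binomial(34, 0.087), P(Y ≤ 34) = 1 − P(X ≤ 3).
  k=0: C(34,0)·0.087^0·0.913^34 = 0.045290
  k=1: C(34,1)·0.087^1·0.913^33 = 0.146735
  k=2: C(34,2)·0.087^2·0.913^32 = 0.230710
  k=3: C(34,3)·0.087^3·0.913^31 = 0.234500
1 − 0.657236 = 0.342764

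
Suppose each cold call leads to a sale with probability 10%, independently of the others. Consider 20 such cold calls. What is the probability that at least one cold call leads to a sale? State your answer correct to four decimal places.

0.8784

P(at least one) = 1 − P(none) = 1 − (1 − 0.10)^20
= 1 − 0.121577 = 0.878423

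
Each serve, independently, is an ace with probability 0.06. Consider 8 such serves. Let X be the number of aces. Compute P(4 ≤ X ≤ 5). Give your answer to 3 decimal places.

X ~ Binomial(8, 0.06); P(4 ≤ X ≤ 5) = Σ C(8,k) p^k (1−p)^(8−k) over k:
  k=4: C(8,4)·0.06^4·0.94^4 = 0.00071
  k=5: C(8,5)·0.06^5·0.94^3 = 0.00004
Total = 0.00074

0.001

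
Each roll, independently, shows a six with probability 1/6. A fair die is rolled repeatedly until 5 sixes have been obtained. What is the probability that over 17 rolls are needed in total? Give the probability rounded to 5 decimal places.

Needing more than 17 rolls ⇔ fewer than 5 successes in the first 17. With X ~ Binomial(17, 0.166667), P(Y > 17) = P(X ≤ 4).
  k=0: C(17,0)·0.166667^0·0.833333^17 = 0.0450732
  k=1: C(17,1)·0.166667^1·0.833333^16 = 0.1532490
  k=2: C(17,2)·0.166667^2·0.833333^15 = 0.2451984
  k=3: C(17,3)·0.166667^3·0.833333^14 = 0.2451984
  k=4: C(17,4)·0.166667^4·0.833333^13 = 0.1716389
P(X ≤ 4) = 0.8603581

0.86036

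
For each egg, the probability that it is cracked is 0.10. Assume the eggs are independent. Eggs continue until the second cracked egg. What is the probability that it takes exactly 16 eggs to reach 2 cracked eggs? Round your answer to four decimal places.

Y = trial on which the second success occurs; negative binomial, r=2, p=0.10.
P(Y=16) = C(15,1) · p^2 · (1−p)^14
= 15 · 0.01 · 0.22877 = 0.034315

0.0343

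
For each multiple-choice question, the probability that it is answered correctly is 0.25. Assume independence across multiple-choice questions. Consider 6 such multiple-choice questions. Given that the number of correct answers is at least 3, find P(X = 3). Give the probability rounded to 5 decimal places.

0.77810

X ~ Binomial(6, 0.25). Want P(X=3 | X≥3) = P(X=3) / P(X≥3).
P(X=3) = C(6,3)·0.25^3·0.75^3 = 0.1318359
P(X≥3) = 1 − 0.1779785 − 0.3559570 − 0.2966309 = 0.1694336
Ratio = 0.1318359 / 0.1694336 = 0.7780980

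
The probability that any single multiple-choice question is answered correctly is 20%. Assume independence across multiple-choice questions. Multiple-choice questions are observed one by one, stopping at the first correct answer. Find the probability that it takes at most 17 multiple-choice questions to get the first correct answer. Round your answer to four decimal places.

0.9775

Y = number of multiple-choice questions to the first success; geometric, p = 0.20.
P(Y ≤ 17) = 1 − (1−p)^17 = 1 − 0.022518 = 0.977482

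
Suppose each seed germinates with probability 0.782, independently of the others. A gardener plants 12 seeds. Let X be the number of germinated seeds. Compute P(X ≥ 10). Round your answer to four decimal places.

0.4955

X ~ Binomial(12, 0.782); P(X ≥ 10) = Σ C(12,k) p^k (1−p)^(12−k) over k:
  k=10: C(12,10)·0.782^10·0.218^2 = 0.268241
  k=11: C(12,11)·0.782^11·0.218^1 = 0.174949
  k=12: C(12,12)·0.782^12·0.218^0 = 0.052298
Total = 0.495487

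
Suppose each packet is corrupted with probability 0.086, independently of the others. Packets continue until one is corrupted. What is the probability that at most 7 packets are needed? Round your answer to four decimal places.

0.4671

Y = number of packets to the first success; geometric, p = 0.086.
P(Y ≤ 7) = 1 − (1−p)^7 = 1 − 0.532873 = 0.467127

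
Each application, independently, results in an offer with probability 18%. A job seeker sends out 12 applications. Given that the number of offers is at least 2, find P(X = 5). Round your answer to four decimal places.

0.0562

X ~ Binomial(12, 0.18). Want P(X=5 | X≥2) = P(X=5) / P(X≥2).
P(X=5) = C(12,5)·0.18^5·0.82^7 = 0.037307
P(X≥2) = 1 − 0.092420 − 0.243448 = 0.664132
Ratio = 0.037307 / 0.664132 = 0.056173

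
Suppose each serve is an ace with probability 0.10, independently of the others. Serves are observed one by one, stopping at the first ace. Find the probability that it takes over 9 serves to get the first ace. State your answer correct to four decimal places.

Y = number of serves to the first success; geometric, p = 0.10.
P(Y > 9) = P(first 9 all fail) = (1−p)^9 = 0.387420

0.3874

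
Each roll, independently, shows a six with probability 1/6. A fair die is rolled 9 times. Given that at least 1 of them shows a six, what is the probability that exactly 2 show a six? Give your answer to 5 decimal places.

0.34617

X ~ Binomial(9, 0.166667). Want P(X=2 | X≥1) = P(X=2) / P(X≥1).
P(X=2) = C(9,2)·0.166667^2·0.833333^7 = 0.2790816
P(X≥1) = 1 − 0.1938067 = 0.8061933
Ratio = 0.2790816 / 0.8061933 = 0.3461721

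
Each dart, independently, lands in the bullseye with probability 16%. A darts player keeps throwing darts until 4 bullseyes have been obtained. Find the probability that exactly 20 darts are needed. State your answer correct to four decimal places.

Y = trial on which the fourth success occurs; negative binomial, r=4, p=0.16.
P(Y=20) = C(19,3) · p^4 · (1−p)^16
= 969 · 0.00065536 · 0.061442 = 0.039019

0.0390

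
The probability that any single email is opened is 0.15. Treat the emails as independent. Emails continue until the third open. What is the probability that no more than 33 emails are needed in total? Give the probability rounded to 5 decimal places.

Finishing within 33 emails ⇔ at least 3 successes in the first 33. With X ~ Binomial(33, 0.15), P(Y ≤ 33) = 1 − P(X ≤ 2).
  k=0: C(33,0)·0.15^0·0.85^33 = 0.0046862
  k=1: C(33,1)·0.15^1·0.85^32 = 0.0272905
  k=2: C(33,2)·0.15^2·0.85^31 = 0.0770554
1 − 0.1090321 = 0.8909679

0.89097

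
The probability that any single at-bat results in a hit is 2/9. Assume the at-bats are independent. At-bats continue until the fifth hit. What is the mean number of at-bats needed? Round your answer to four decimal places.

22.5000

Y = total at-bats until the fifth success; negative binomial with r=5, p=0.222222.
E[Y] = r / p = 5 / 0.222222 = 22.500000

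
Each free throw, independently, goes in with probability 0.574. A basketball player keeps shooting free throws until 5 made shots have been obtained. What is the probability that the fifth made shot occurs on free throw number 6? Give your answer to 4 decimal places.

Y = trial on which the fifth success occurs; negative binomial, r=5, p=0.574.
P(Y=6) = C(5,4) · p^5 · (1−p)^1
= 5 · 0.06231 · 0.426 = 0.132721

0.1327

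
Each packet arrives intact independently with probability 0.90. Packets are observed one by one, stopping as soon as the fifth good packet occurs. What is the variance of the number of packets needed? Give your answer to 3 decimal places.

0.617

Y = total packets until the fifth success; negative binomial with r=5, p=0.90.
Var(Y) = r(1−p)/p² = 5·0.10 / 0.90² = 0.61728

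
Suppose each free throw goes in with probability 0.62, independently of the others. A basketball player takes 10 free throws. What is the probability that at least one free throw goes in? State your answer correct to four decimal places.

P(at least one) = 1 − P(none) = 1 − (1 − 0.62)^10
= 1 − 0.000063 = 0.999937

0.9999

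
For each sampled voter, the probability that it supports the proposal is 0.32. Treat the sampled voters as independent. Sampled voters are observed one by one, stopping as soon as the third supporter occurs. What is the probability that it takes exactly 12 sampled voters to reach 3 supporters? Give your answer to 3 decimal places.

0.056

Y = trial on which the third success occurs; negative binomial, r=3, p=0.32.
P(Y=12) = C(11,2) · p^3 · (1−p)^9
= 55 · 0.032768 · 0.031087 = 0.05603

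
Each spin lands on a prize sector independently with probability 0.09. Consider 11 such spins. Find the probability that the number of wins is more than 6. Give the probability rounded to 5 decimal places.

0.00001

X ~ Binomial(11, 0.09); P(X ≥ 7) = Σ C(11,k) p^k (1−p)^(11−k) over k:
  k=7: C(11,7)·0.09^7·0.91^4 = 0.0000108
  k=8: C(11,8)·0.09^8·0.91^3 = 0.0000005
  k=9: C(11,9)·0.09^9·0.91^2 = 0.0000000
  k=10: C(11,10)·0.09^10·0.91^1 = 0.0000000
  k=11: C(11,11)·0.09^11·0.91^0 = 0.0000000
Total = 0.0000114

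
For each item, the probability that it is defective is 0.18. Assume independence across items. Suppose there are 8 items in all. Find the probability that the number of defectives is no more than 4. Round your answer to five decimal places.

X ~ Binomial(8, 0.18); P(X ≤ 4) = Σ C(8,k) p^k (1−p)^(8−k) over k:
  k=0: C(8,0)·0.18^0·0.82^8 = 0.2044141
  k=1: C(8,1)·0.18^1·0.82^7 = 0.3589711
  k=2: C(8,2)·0.18^2·0.82^6 = 0.2757949
  k=3: C(8,3)·0.18^3·0.82^5 = 0.1210807
  k=4: C(8,4)·0.18^4·0.82^4 = 0.0332234
Total = 0.9934840

0.99348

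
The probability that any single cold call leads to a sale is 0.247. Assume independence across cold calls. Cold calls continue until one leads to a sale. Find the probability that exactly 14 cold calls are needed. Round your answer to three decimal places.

0.006

Geometric (trials to first success), p = 0.247.
P(Y = 14) = (1−p)^13 · p = 0.025023 · 0.247 = 0.00618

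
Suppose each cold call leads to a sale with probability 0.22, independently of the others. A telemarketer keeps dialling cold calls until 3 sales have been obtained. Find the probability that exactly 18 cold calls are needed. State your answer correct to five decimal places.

0.03485

Y = trial on which the third success occurs; negative binomial, r=3, p=0.22.
P(Y=18) = C(17,2) · p^3 · (1−p)^15
= 136 · 0.010648 · 0.024067 = 0.0348519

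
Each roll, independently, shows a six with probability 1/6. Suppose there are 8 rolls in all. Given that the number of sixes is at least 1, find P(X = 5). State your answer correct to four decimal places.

X ~ Binomial(8, 0.166667). Want P(X=5 | X≥1) = P(X=5) / P(X≥1).
P(X=5) = C(8,5)·0.166667^5·0.833333^3 = 0.004168
P(X≥1) = 1 − 0.232568 = 0.767432
Ratio = 0.004168 / 0.767432 = 0.005431

0.0054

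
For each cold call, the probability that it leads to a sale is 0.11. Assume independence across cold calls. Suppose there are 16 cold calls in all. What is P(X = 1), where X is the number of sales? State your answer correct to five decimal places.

0.30645

X ~ Binomial(n=16, p=0.11).
P(X=1) = C(16,1) · p^1 · (1−p)^15
= 16 · 0.11 · 0.17412 = 0.3064522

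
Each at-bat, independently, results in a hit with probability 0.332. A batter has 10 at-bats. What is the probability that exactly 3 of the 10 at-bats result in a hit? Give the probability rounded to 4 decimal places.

0.2606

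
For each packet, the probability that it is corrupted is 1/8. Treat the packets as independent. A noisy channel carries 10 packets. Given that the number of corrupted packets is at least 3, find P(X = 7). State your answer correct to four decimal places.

X ~ Binomial(10, 0.125). Want P(X=7 | X≥3) = P(X=7) / P(X≥3).
P(X=7) = C(10,7)·0.125^7·0.875^3 = 0.000038
P(X≥3) = 1 − 0.263076 − 0.375822 − 0.241600 = 0.119502
Ratio = 0.000038 / 0.119502 = 0.000321

0.0003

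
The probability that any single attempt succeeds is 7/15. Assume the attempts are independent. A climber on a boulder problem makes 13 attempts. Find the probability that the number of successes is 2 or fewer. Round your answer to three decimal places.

0.020

X ~ Binomial(13, 0.466667); P(X ≤ 2) = Σ C(13,k) p^k (1−p)^(13−k) over k:
  k=0: C(13,0)·0.466667^0·0.533333^13 = 0.00028
  k=1: C(13,1)·0.466667^1·0.533333^12 = 0.00321
  k=2: C(13,2)·0.466667^2·0.533333^11 = 0.01687
Total = 0.02036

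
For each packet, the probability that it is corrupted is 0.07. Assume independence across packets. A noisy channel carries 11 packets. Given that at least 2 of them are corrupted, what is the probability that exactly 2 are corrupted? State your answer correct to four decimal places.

0.7913

X ~ Binomial(11, 0.07). Want P(X=2 | X≥2) = P(X=2) / P(X≥2).
P(X=2) = C(11,2)·0.07^2·0.93^9 = 0.140251
P(X≥2) = 1 − 0.450104 − 0.372666 = 0.177230
Ratio = 0.140251 / 0.177230 = 0.791349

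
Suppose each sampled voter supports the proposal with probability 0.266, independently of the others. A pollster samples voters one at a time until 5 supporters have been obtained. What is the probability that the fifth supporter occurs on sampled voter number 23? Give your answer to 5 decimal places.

Y = trial on which the fifth success occurs; negative binomial, r=5, p=0.266.
P(Y=23) = C(22,4) · p^5 · (1−p)^18
= 7315 · 0.0013317 · 0.0038241 = 0.0372522

0.03725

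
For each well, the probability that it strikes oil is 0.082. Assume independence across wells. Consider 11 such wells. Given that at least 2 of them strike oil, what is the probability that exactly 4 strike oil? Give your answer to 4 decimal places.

X ~ Binomial(11, 0.082). Want P(X=4 | X≥2) = P(X=4) / P(X≥2).
P(X=4) = C(11,4)·0.082^4·0.918^7 = 0.008197
P(X≥2) = 1 − 0.390184 − 0.383383 = 0.226433
Ratio = 0.008197 / 0.226433 = 0.036202

0.0362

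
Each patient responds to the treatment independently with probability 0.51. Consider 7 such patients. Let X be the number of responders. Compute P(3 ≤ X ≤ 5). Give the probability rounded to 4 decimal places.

0.7202

X ~ Binomial(7, 0.51); P(3 ≤ X ≤ 5) = Σ C(7,k) p^k (1−p)^(7−k) over k:
  k=3: C(7,3)·0.51^3·0.49^4 = 0.267647
  k=4: C(7,4)·0.51^4·0.49^3 = 0.278572
  k=5: C(7,5)·0.51^5·0.49^2 = 0.173965
Total = 0.720184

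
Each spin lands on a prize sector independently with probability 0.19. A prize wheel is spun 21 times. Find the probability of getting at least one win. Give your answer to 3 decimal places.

P(at least one) = 1 − P(none) = 1 − (1 − 0.19)^21
= 1 − 0.01197 = 0.98803

0.988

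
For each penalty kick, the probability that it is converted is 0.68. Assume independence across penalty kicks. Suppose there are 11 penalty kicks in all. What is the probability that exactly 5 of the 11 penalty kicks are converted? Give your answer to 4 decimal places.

0.0721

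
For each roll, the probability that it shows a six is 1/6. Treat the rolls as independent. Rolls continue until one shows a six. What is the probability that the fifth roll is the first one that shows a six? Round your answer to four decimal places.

Geometric (trials to first success), p = 0.166667.
P(Y = 5) = (1−p)^4 · p = 0.48225 · 0.166667 = 0.080376

0.0804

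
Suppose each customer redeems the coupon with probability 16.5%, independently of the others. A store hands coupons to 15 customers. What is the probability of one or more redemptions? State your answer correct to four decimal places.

P(at least one) = 1 − P(none) = 1 − (1 − 0.165)^15
= 1 − 0.066880 = 0.933120

0.9331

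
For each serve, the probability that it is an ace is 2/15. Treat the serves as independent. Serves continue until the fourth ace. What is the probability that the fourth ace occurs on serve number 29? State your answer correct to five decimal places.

0.02893

Y = trial on which the fourth success occurs; negative binomial, r=4, p=0.133333.
P(Y=29) = C(28,3) · p^4 · (1−p)^25
= 3276 · 0.00031605 · 0.027945 = 0.0289335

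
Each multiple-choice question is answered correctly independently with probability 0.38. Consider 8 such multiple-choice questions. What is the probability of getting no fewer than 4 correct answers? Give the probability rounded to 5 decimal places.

0.35994

X ~ Binomial(8, 0.38); P(X ≥ 4) = Σ C(8,k) p^k (1−p)^(8−k) over k:
  k=4: C(8,4)·0.38^4·0.62^4 = 0.2156747
  k=5: C(8,5)·0.38^5·0.62^3 = 0.1057502
  k=6: C(8,6)·0.38^6·0.62^2 = 0.0324073
  k=7: C(8,7)·0.38^7·0.62^1 = 0.0056750
  k=8: C(8,8)·0.38^8·0.62^0 = 0.0004348
Total = 0.3599420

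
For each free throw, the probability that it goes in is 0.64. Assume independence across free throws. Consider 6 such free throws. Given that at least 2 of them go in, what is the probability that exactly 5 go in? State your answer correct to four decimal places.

0.2380

X ~ Binomial(6, 0.64). Want P(X=5 | X≥2) = P(X=5) / P(X≥2).
P(X=5) = C(6,5)·0.64^5·0.36^1 = 0.231928
P(X≥2) = 1 − 0.002177 − 0.023219 = 0.974604
Ratio = 0.231928 / 0.974604 = 0.237972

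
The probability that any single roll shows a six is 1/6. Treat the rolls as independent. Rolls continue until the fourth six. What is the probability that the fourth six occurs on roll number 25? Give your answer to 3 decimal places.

0.034

Y = trial on which the fourth success occurs; negative binomial, r=4, p=0.166667.
P(Y=25) = C(24,3) · p^4 · (1−p)^21
= 2024 · 0.0007716 · 0.021737 = 0.03395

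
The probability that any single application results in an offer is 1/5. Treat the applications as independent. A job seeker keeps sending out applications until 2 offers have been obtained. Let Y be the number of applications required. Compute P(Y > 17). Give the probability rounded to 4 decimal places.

0.1182

Needing more than 17 applications ⇔ fewer than 2 successes in the first 17. With X ~ Binomial(17, 0.20), P(Y > 17) = P(X ≤ 1).
  k=0: C(17,0)·0.20^0·0.80^17 = 0.022518
  k=1: C(17,1)·0.20^1·0.80^16 = 0.095701
P(X ≤ 1) = 0.118219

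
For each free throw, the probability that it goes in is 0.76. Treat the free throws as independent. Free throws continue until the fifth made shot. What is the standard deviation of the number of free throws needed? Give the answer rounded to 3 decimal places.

Y = total free throws until the fifth success; negative binomial with r=5, p=0.76.
SD(Y) = √[r(1−p)/p²] = √(2.07756) = 1.44138

1.441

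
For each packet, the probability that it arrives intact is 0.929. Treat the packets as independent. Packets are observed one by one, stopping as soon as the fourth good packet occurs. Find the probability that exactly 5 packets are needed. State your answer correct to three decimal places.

0.212

Y = trial on which the fourth success occurs; negative binomial, r=4, p=0.929.
P(Y=5) = C(4,3) · p^4 · (1−p)^1
= 4 · 0.74484 · 0.071 = 0.21153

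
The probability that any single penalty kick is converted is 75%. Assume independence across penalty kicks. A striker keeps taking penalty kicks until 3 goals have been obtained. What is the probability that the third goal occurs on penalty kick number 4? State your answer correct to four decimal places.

Y = trial on which the third success occurs; negative binomial, r=3, p=0.75.
P(Y=4) = C(3,2) · p^3 · (1−p)^1
= 3 · 0.42188 · 0.25 = 0.316406

0.3164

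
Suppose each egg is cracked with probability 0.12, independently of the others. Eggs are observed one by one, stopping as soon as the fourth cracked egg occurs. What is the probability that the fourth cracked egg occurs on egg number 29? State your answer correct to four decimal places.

0.0278

Y = trial on which the fourth success occurs; negative binomial, r=4, p=0.12.
P(Y=29) = C(28,3) · p^4 · (1−p)^25
= 3276 · 0.00020736 · 0.040932 = 0.027806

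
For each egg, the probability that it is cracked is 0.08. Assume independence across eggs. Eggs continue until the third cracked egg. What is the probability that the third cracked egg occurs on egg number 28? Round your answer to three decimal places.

0.022

Y = trial on which the third success occurs; negative binomial, r=3, p=0.08.
P(Y=28) = C(27,2) · p^3 · (1−p)^25
= 351 · 0.000512 · 0.12436 = 0.02235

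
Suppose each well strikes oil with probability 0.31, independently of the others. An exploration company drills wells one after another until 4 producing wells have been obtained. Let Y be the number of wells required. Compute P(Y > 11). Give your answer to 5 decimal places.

Needing more than 11 wells ⇔ fewer than 4 successes in the first 11. With X ~ Binomial(11, 0.31), P(Y > 11) = P(X ≤ 3).
  k=0: C(11,0)·0.31^0·0.69^11 = 0.0168787
  k=1: C(11,1)·0.31^1·0.69^10 = 0.0834152
  k=2: C(11,2)·0.31^2·0.69^9 = 0.1873820
  k=3: C(11,3)·0.31^3·0.69^8 = 0.2525584
P(X ≤ 3) = 0.5402343

0.54023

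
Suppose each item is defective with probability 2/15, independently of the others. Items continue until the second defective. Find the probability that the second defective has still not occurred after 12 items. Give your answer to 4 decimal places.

0.5111

Needing more than 12 items ⇔ fewer than 2 successes in the first 12. With X ~ Binomial(12, 0.133333), P(Y > 12) = P(X ≤ 1).
  k=0: C(12,0)·0.133333^0·0.866667^12 = 0.179566
  k=1: C(12,1)·0.133333^1·0.866667^11 = 0.331507
P(X ≤ 1) = 0.511074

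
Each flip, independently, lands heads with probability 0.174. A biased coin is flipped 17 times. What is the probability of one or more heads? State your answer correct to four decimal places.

0.9612

P(at least one) = 1 − P(none) = 1 − (1 − 0.174)^17
= 1 − 0.038785 = 0.961215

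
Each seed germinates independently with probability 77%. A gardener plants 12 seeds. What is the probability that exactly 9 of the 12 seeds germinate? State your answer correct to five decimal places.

X ~ Binomial(n=12, p=0.77).
P(X=9) = C(12,9) · p^9 · (1−p)^3
= 220 · 0.095152 · 0.012167 = 0.2546963

0.25470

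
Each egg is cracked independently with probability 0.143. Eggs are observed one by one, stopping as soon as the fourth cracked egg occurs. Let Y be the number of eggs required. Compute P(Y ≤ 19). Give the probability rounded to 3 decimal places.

0.284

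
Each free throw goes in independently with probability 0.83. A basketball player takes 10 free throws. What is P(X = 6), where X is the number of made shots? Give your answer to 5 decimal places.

0.05734

X ~ Binomial(n=10, p=0.83).
P(X=6) = C(10,6) · p^6 · (1−p)^4
= 210 · 0.32694 · 0.00083521 = 0.0573434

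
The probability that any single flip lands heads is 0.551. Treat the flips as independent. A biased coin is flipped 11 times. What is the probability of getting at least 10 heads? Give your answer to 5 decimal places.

0.01416

X ~ Binomial(11, 0.551); P(X ≥ 10) = Σ C(11,k) p^k (1−p)^(11−k) over k:
  k=10: C(11,10)·0.551^10·0.449^1 = 0.0127396
  k=11: C(11,11)·0.551^11·0.449^0 = 0.0014212
Total = 0.0141608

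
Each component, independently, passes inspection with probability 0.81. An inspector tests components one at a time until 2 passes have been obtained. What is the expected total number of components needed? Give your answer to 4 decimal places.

2.4691

Y = total components until the second success; negative binomial with r=2, p=0.81.
E[Y] = r / p = 2 / 0.81 = 2.469136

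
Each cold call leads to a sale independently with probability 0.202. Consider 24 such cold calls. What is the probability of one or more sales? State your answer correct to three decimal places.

0.996

P(at least one) = 1 − P(none) = 1 − (1 − 0.202)^24
= 1 − 0.00445 = 0.99555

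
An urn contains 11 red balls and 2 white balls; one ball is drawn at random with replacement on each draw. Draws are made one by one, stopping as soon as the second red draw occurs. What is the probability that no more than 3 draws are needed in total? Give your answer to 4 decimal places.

Finishing within 3 draws ⇔ at least 2 successes in the first 3. With X ~ Binomial(3, 0.846154), P(Y ≤ 3) = 1 − P(X ≤ 1).
  k=0: C(3,0)·0.846154^0·0.153846^3 = 0.003641
  k=1: C(3,1)·0.846154^1·0.153846^2 = 0.060082
1 − 0.063723 = 0.936277

0.9363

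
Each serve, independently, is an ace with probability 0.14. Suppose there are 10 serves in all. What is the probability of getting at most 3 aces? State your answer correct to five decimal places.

0.96004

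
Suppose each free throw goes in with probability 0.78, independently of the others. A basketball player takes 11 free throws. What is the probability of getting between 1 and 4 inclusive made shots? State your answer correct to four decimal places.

X ~ Binomial(11, 0.78); P(1 ≤ X ≤ 4) = Σ C(11,k) p^k (1−p)^(11−k) over k:
  k=1: C(11,1)·0.78^1·0.22^10 = 0.000002
  k=2: C(11,2)·0.78^2·0.22^9 = 0.000040
  k=3: C(11,3)·0.78^3·0.22^8 = 0.000430
  k=4: C(11,4)·0.78^4·0.22^7 = 0.003047
Total = 0.003519

0.0035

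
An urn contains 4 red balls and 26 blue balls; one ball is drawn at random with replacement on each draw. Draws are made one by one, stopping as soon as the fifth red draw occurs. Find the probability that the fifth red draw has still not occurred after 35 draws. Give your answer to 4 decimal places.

Needing more than 35 draws ⇔ fewer than 5 successes in the first 35. With X ~ Binomial(35, 0.133333), P(Y > 35) = P(X ≤ 4).
  k=0: C(35,0)·0.133333^0·0.866667^35 = 0.006681
  k=1: C(35,1)·0.133333^1·0.866667^34 = 0.035973
  k=2: C(35,2)·0.133333^2·0.866667^33 = 0.094084
  k=3: C(35,3)·0.133333^3·0.866667^32 = 0.159218
  k=4: C(35,4)·0.133333^4·0.866667^31 = 0.195961
P(X ≤ 4) = 0.491917

0.4919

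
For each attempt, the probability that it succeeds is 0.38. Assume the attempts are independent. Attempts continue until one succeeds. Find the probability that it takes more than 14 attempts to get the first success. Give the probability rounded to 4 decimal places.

0.0012

Y = number of attempts to the first success; geometric, p = 0.38.
P(Y > 14) = P(first 14 all fail) = (1−p)^14 = 0.001240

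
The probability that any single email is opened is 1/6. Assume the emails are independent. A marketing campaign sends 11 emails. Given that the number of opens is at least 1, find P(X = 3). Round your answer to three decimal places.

0.205

X ~ Binomial(11, 0.166667). Want P(X=3 | X≥1) = P(X=3) / P(X≥1).
P(X=3) = C(11,3)·0.166667^3·0.833333^8 = 0.17766
P(X≥1) = 1 − 0.13459 = 0.86541
Ratio = 0.17766 / 0.86541 = 0.20529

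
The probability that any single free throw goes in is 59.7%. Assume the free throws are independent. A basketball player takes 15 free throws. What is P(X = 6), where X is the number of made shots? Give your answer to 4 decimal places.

X ~ Binomial(n=15, p=0.597).
P(X=6) = C(15,6) · p^6 · (1−p)^9
= 5005 · 0.045274 · 0.00028038 = 0.063532

0.0635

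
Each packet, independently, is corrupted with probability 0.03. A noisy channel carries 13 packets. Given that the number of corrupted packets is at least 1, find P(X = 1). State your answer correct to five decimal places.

0.82759

X ~ Binomial(13, 0.03). Want P(X=1 | X≥1) = P(X=1) / P(X≥1).
P(X=1) = C(13,1)·0.03^1·0.97^12 = 0.2705985
P(X≥1) = 1 − 0.6730271 = 0.3269729
Ratio = 0.2705985 / 0.3269729 = 0.8275870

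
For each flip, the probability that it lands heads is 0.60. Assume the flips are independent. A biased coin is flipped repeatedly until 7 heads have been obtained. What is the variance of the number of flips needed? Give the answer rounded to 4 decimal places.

Y = total flips until the seventh success; negative binomial with r=7, p=0.60.
Var(Y) = r(1−p)/p² = 7·0.40 / 0.60² = 7.777778

7.7778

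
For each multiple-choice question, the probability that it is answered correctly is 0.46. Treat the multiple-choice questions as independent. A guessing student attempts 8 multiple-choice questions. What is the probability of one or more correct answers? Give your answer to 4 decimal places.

P(at least one) = 1 − P(none) = 1 − (1 − 0.46)^8
= 1 − 0.007230 = 0.992770

0.9928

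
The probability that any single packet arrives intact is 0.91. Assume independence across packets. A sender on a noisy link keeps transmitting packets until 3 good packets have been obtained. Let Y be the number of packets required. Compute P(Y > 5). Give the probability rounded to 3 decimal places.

0.006

Needing more than 5 packets ⇔ fewer than 3 successes in the first 5. With X ~ Binomial(5, 0.91), P(Y > 5) = P(X ≤ 2).
  k=0: C(5,0)·0.91^0·0.09^5 = 0.00001
  k=1: C(5,1)·0.91^1·0.09^4 = 0.00030
  k=2: C(5,2)·0.91^2·0.09^3 = 0.00604
P(X ≤ 2) = 0.00634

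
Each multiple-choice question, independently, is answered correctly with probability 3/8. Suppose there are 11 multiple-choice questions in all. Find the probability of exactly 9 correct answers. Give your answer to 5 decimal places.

0.00315

X ~ Binomial(n=11, p=0.375).
P(X=9) = C(11,9) · p^9 · (1−p)^2
= 55 · 0.00014665 · 0.39062 = 0.0031507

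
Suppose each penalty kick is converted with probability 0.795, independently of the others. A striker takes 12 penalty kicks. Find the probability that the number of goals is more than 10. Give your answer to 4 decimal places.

0.2610

X ~ Binomial(12, 0.795); P(X ≥ 11) = Σ C(12,k) p^k (1−p)^(12−k) over k:
  k=11: C(12,11)·0.795^11·0.205^1 = 0.197230
  k=12: C(12,12)·0.795^12·0.205^0 = 0.063739
Total = 0.260969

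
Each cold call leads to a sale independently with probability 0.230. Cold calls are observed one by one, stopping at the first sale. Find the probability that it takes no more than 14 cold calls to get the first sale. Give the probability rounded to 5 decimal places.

Y = number of cold calls to the first success; geometric, p = 0.23.
P(Y ≤ 14) = 1 − (1−p)^14 = 1 − 0.0257555 = 0.9742445

0.97424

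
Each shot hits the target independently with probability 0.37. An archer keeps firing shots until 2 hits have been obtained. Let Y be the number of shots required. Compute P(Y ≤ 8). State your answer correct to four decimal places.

0.8586

Finishing within 8 shots ⇔ at least 2 successes in the first 8. With X ~ Binomial(8, 0.37), P(Y ≤ 8) = 1 − P(X ≤ 1).
  k=0: C(8,0)·0.37^0·0.63^8 = 0.024816
  k=1: C(8,1)·0.37^1·0.63^7 = 0.116594
1 − 0.141409 = 0.858591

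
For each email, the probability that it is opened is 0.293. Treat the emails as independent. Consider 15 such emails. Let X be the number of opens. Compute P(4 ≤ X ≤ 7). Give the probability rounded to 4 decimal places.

0.6385

X ~ Binomial(15, 0.293); P(4 ≤ X ≤ 7) = Σ C(15,k) p^k (1−p)^(15−k) over k:
  k=4: C(15,4)·0.293^4·0.707^11 = 0.221930
  k=5: C(15,5)·0.293^5·0.707^10 = 0.202343
  k=6: C(15,6)·0.293^6·0.707^9 = 0.139761
  k=7: C(15,7)·0.293^7·0.707^8 = 0.074469
Total = 0.638503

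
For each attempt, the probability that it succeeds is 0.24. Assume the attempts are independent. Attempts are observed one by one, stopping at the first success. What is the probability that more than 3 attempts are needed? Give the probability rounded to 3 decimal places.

0.439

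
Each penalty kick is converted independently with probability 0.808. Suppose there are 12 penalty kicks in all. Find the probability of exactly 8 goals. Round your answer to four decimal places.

0.1222

X ~ Binomial(n=12, p=0.808).
P(X=8) = C(12,8) · p^8 · (1−p)^4
= 495 · 0.18167 · 0.001359 = 0.122208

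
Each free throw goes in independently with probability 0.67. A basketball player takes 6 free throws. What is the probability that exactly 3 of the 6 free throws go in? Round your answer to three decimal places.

0.216

X ~ Binomial(n=6, p=0.67).
P(X=3) = C(6,3) · p^3 · (1−p)^3
= 20 · 0.30076 · 0.035937 = 0.21617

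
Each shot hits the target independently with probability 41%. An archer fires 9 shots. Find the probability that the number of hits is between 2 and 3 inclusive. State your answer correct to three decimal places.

0.395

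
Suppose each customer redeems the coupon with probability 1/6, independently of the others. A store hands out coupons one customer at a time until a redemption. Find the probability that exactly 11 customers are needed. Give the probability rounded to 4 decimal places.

Geometric (trials to first success), p = 0.166667.
P(Y = 11) = (1−p)^10 · p = 0.16151 · 0.166667 = 0.026918

0.0269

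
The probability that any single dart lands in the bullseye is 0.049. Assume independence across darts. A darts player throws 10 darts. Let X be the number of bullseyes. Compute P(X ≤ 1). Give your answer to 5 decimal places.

X ~ Binomial(10, 0.049); P(X ≤ 1) = Σ C(10,k) p^k (1−p)^(10−k) over k:
  k=0: C(10,0)·0.049^0·0.951^10 = 0.6050694
  k=1: C(10,1)·0.049^1·0.951^9 = 0.3117602
Total = 0.9168296

0.91683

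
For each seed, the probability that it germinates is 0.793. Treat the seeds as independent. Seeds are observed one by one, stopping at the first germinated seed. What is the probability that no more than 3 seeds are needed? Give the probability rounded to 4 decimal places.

0.9911

Y = number of seeds to the first success; geometric, p = 0.793.
P(Y ≤ 3) = 1 − (1−p)^3 = 1 − 0.008870 = 0.991130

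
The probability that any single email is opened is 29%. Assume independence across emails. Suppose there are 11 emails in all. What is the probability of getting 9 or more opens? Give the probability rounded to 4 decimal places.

X ~ Binomial(11, 0.29); P(X ≥ 9) = Σ C(11,k) p^k (1−p)^(11−k) over k:
  k=9: C(11,9)·0.29^9·0.71^2 = 0.000402
  k=10: C(11,10)·0.29^10·0.71^1 = 0.000033
  k=11: C(11,11)·0.29^11·0.71^0 = 0.000001
Total = 0.000436

0.0004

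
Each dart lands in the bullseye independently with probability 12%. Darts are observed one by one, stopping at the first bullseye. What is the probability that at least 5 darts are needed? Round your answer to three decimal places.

Y = number of darts to the first success; geometric, p = 0.12.
P(Y > 4) = P(first 4 all fail) = (1−p)^4 = 0.59970

0.600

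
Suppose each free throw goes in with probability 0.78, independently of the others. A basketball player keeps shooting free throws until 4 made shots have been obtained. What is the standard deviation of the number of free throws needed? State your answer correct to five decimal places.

Y = total free throws until the fourth success; negative binomial with r=4, p=0.78.
SD(Y) = √[r(1−p)/p²] = √(1.4464168) = 1.2026707

1.20267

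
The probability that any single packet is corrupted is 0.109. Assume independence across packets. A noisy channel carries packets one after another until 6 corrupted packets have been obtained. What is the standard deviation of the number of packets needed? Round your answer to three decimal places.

Y = total packets until the sixth success; negative binomial with r=6, p=0.109.
SD(Y) = √[r(1−p)/p²] = √(449.96212) = 21.21231

21.212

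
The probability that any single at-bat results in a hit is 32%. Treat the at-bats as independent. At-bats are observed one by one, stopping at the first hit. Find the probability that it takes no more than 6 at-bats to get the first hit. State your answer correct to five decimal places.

0.90113

Y = number of at-bats to the first success; geometric, p = 0.32.
P(Y ≤ 6) = 1 − (1−p)^6 = 1 − 0.0988675 = 0.9011325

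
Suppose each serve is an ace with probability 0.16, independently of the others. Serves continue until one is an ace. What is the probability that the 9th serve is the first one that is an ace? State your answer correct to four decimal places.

0.0397

Geometric (trials to first success), p = 0.16.
P(Y = 9) = (1−p)^8 · p = 0.24788 · 0.16 = 0.039660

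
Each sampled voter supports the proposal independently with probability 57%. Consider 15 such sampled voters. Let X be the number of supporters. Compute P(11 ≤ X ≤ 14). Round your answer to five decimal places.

0.15433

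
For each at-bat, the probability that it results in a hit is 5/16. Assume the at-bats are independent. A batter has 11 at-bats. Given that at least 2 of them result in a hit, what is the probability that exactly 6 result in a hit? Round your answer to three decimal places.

X ~ Binomial(11, 0.3125). Want P(X=6 | X≥2) = P(X=6) / P(X≥2).
P(X=6) = C(11,6)·0.3125^6·0.6875^5 = 0.06609
P(X≥2) = 1 − 0.01622 − 0.08109 = 0.90269
Ratio = 0.06609 / 0.90269 = 0.07321

0.073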